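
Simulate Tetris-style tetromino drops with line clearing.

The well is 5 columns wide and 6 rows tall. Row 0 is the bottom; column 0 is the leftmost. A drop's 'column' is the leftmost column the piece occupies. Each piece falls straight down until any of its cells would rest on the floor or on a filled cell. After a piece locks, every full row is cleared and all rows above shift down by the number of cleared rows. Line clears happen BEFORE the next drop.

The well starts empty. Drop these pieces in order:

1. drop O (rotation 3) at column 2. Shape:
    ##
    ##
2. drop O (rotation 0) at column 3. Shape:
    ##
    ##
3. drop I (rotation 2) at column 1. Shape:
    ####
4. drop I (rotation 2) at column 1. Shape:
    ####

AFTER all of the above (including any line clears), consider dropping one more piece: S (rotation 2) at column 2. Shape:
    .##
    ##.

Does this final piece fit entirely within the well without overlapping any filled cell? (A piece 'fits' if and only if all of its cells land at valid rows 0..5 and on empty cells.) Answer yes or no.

Drop 1: O rot3 at col 2 lands with bottom-row=0; cleared 0 line(s) (total 0); column heights now [0 0 2 2 0], max=2
Drop 2: O rot0 at col 3 lands with bottom-row=2; cleared 0 line(s) (total 0); column heights now [0 0 2 4 4], max=4
Drop 3: I rot2 at col 1 lands with bottom-row=4; cleared 0 line(s) (total 0); column heights now [0 5 5 5 5], max=5
Drop 4: I rot2 at col 1 lands with bottom-row=5; cleared 0 line(s) (total 0); column heights now [0 6 6 6 6], max=6
Test piece S rot2 at col 2 (width 3): heights before test = [0 6 6 6 6]; fits = False

Answer: no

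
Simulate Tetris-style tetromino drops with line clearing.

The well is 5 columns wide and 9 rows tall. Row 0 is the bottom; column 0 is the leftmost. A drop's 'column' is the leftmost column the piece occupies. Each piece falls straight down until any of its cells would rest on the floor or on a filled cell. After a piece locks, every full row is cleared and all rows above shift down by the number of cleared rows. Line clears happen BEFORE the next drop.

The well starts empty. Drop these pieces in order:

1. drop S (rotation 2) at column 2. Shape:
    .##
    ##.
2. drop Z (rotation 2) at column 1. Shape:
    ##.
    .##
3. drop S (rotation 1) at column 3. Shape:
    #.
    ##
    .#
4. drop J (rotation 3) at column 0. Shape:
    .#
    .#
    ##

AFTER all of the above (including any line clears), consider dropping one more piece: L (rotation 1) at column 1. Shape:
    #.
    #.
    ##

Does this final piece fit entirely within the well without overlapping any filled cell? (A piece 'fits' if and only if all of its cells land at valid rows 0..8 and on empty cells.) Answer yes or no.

Answer: no

Derivation:
Drop 1: S rot2 at col 2 lands with bottom-row=0; cleared 0 line(s) (total 0); column heights now [0 0 1 2 2], max=2
Drop 2: Z rot2 at col 1 lands with bottom-row=2; cleared 0 line(s) (total 0); column heights now [0 4 4 3 2], max=4
Drop 3: S rot1 at col 3 lands with bottom-row=2; cleared 0 line(s) (total 0); column heights now [0 4 4 5 4], max=5
Drop 4: J rot3 at col 0 lands with bottom-row=4; cleared 0 line(s) (total 0); column heights now [5 7 4 5 4], max=7
Test piece L rot1 at col 1 (width 2): heights before test = [5 7 4 5 4]; fits = False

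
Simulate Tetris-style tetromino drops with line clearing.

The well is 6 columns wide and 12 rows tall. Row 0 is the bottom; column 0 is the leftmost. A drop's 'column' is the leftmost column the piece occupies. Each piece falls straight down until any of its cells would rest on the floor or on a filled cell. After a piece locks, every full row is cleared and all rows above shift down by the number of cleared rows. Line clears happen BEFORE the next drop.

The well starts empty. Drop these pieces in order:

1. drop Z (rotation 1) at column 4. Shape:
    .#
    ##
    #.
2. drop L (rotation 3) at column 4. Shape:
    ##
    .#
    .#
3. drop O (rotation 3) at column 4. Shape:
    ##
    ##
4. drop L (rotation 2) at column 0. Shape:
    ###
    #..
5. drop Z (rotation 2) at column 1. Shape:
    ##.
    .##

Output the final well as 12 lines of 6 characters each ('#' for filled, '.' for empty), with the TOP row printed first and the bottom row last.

Answer: ......
......
......
......
....##
....##
....##
.....#
.##..#
..##.#
###.##
#...#.

Derivation:
Drop 1: Z rot1 at col 4 lands with bottom-row=0; cleared 0 line(s) (total 0); column heights now [0 0 0 0 2 3], max=3
Drop 2: L rot3 at col 4 lands with bottom-row=3; cleared 0 line(s) (total 0); column heights now [0 0 0 0 6 6], max=6
Drop 3: O rot3 at col 4 lands with bottom-row=6; cleared 0 line(s) (total 0); column heights now [0 0 0 0 8 8], max=8
Drop 4: L rot2 at col 0 lands with bottom-row=0; cleared 0 line(s) (total 0); column heights now [2 2 2 0 8 8], max=8
Drop 5: Z rot2 at col 1 lands with bottom-row=2; cleared 0 line(s) (total 0); column heights now [2 4 4 3 8 8], max=8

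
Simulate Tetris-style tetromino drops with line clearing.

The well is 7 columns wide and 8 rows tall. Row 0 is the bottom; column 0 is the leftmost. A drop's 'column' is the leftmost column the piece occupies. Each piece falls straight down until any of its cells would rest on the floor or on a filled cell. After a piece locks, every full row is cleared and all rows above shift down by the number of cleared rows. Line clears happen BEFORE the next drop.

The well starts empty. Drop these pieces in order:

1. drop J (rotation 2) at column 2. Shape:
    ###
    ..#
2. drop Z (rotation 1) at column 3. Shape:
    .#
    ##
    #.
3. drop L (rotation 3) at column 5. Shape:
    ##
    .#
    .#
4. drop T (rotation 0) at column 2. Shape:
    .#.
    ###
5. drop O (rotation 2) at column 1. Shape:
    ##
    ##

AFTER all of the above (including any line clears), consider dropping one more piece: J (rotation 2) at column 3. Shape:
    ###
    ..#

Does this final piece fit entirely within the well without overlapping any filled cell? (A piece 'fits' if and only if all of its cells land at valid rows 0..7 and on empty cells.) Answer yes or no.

Drop 1: J rot2 at col 2 lands with bottom-row=0; cleared 0 line(s) (total 0); column heights now [0 0 2 2 2 0 0], max=2
Drop 2: Z rot1 at col 3 lands with bottom-row=2; cleared 0 line(s) (total 0); column heights now [0 0 2 4 5 0 0], max=5
Drop 3: L rot3 at col 5 lands with bottom-row=0; cleared 0 line(s) (total 0); column heights now [0 0 2 4 5 3 3], max=5
Drop 4: T rot0 at col 2 lands with bottom-row=5; cleared 0 line(s) (total 0); column heights now [0 0 6 7 6 3 3], max=7
Drop 5: O rot2 at col 1 lands with bottom-row=6; cleared 0 line(s) (total 0); column heights now [0 8 8 7 6 3 3], max=8
Test piece J rot2 at col 3 (width 3): heights before test = [0 8 8 7 6 3 3]; fits = True

Answer: yes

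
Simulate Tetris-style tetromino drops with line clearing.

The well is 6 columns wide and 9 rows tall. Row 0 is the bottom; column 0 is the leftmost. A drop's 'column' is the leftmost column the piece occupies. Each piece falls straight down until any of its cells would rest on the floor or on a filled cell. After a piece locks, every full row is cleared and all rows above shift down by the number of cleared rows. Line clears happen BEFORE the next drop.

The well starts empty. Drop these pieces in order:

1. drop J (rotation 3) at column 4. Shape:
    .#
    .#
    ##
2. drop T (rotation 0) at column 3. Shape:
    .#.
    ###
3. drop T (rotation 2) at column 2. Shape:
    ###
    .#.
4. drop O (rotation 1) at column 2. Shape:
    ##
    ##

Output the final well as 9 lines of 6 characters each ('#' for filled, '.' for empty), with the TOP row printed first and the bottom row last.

Drop 1: J rot3 at col 4 lands with bottom-row=0; cleared 0 line(s) (total 0); column heights now [0 0 0 0 1 3], max=3
Drop 2: T rot0 at col 3 lands with bottom-row=3; cleared 0 line(s) (total 0); column heights now [0 0 0 4 5 4], max=5
Drop 3: T rot2 at col 2 lands with bottom-row=4; cleared 0 line(s) (total 0); column heights now [0 0 6 6 6 4], max=6
Drop 4: O rot1 at col 2 lands with bottom-row=6; cleared 0 line(s) (total 0); column heights now [0 0 8 8 6 4], max=8

Answer: ......
..##..
..##..
..###.
...##.
...###
.....#
.....#
....##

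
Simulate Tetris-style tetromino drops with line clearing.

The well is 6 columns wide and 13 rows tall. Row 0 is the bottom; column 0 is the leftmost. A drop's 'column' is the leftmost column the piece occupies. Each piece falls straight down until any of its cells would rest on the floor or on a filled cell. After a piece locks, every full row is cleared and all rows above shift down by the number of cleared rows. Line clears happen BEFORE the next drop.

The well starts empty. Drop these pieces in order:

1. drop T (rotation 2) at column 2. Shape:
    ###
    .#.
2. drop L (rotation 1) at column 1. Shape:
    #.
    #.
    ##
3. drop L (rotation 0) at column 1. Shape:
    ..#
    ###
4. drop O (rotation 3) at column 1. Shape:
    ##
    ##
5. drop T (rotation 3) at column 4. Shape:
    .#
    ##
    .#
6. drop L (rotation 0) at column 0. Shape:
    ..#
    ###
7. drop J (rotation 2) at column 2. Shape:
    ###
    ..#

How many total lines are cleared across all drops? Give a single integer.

Answer: 0

Derivation:
Drop 1: T rot2 at col 2 lands with bottom-row=0; cleared 0 line(s) (total 0); column heights now [0 0 2 2 2 0], max=2
Drop 2: L rot1 at col 1 lands with bottom-row=2; cleared 0 line(s) (total 0); column heights now [0 5 3 2 2 0], max=5
Drop 3: L rot0 at col 1 lands with bottom-row=5; cleared 0 line(s) (total 0); column heights now [0 6 6 7 2 0], max=7
Drop 4: O rot3 at col 1 lands with bottom-row=6; cleared 0 line(s) (total 0); column heights now [0 8 8 7 2 0], max=8
Drop 5: T rot3 at col 4 lands with bottom-row=1; cleared 0 line(s) (total 0); column heights now [0 8 8 7 3 4], max=8
Drop 6: L rot0 at col 0 lands with bottom-row=8; cleared 0 line(s) (total 0); column heights now [9 9 10 7 3 4], max=10
Drop 7: J rot2 at col 2 lands with bottom-row=9; cleared 0 line(s) (total 0); column heights now [9 9 11 11 11 4], max=11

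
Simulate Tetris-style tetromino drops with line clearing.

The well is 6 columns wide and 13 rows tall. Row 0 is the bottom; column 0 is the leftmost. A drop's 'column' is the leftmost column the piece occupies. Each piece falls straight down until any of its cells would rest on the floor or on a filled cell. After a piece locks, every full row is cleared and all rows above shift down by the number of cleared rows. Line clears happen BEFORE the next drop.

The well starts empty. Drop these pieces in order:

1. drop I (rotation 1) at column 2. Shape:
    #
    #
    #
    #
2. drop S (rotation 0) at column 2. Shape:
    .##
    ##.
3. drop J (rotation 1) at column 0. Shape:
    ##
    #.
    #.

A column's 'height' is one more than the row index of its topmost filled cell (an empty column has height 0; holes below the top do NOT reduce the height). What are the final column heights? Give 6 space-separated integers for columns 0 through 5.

Drop 1: I rot1 at col 2 lands with bottom-row=0; cleared 0 line(s) (total 0); column heights now [0 0 4 0 0 0], max=4
Drop 2: S rot0 at col 2 lands with bottom-row=4; cleared 0 line(s) (total 0); column heights now [0 0 5 6 6 0], max=6
Drop 3: J rot1 at col 0 lands with bottom-row=0; cleared 0 line(s) (total 0); column heights now [3 3 5 6 6 0], max=6

Answer: 3 3 5 6 6 0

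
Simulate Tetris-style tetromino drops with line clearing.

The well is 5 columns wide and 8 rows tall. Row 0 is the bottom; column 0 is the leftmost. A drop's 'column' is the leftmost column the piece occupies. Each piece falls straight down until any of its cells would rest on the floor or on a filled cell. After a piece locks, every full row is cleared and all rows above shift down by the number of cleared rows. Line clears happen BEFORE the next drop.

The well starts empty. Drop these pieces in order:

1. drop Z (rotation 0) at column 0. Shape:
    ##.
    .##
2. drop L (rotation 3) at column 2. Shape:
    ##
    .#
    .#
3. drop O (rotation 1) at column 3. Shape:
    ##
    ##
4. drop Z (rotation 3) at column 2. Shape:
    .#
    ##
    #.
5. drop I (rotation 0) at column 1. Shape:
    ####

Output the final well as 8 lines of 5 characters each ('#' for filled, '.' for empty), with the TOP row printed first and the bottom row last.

Answer: .####
...#.
..##.
..###
...##
..##.
##.#.
.###.

Derivation:
Drop 1: Z rot0 at col 0 lands with bottom-row=0; cleared 0 line(s) (total 0); column heights now [2 2 1 0 0], max=2
Drop 2: L rot3 at col 2 lands with bottom-row=0; cleared 0 line(s) (total 0); column heights now [2 2 3 3 0], max=3
Drop 3: O rot1 at col 3 lands with bottom-row=3; cleared 0 line(s) (total 0); column heights now [2 2 3 5 5], max=5
Drop 4: Z rot3 at col 2 lands with bottom-row=4; cleared 0 line(s) (total 0); column heights now [2 2 6 7 5], max=7
Drop 5: I rot0 at col 1 lands with bottom-row=7; cleared 0 line(s) (total 0); column heights now [2 8 8 8 8], max=8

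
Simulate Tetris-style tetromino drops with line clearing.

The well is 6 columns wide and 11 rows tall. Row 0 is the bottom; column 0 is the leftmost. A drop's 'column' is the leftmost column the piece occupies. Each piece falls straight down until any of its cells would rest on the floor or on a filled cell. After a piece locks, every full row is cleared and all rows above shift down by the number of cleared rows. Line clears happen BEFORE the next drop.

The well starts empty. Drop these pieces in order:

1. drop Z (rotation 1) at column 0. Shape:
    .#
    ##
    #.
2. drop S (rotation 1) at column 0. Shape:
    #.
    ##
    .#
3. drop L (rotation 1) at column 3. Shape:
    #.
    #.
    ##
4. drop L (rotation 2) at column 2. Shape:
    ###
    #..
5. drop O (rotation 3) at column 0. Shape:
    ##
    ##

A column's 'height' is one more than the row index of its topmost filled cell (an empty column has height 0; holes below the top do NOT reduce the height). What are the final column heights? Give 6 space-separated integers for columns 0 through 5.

Drop 1: Z rot1 at col 0 lands with bottom-row=0; cleared 0 line(s) (total 0); column heights now [2 3 0 0 0 0], max=3
Drop 2: S rot1 at col 0 lands with bottom-row=3; cleared 0 line(s) (total 0); column heights now [6 5 0 0 0 0], max=6
Drop 3: L rot1 at col 3 lands with bottom-row=0; cleared 0 line(s) (total 0); column heights now [6 5 0 3 1 0], max=6
Drop 4: L rot2 at col 2 lands with bottom-row=2; cleared 0 line(s) (total 0); column heights now [6 5 4 4 4 0], max=6
Drop 5: O rot3 at col 0 lands with bottom-row=6; cleared 0 line(s) (total 0); column heights now [8 8 4 4 4 0], max=8

Answer: 8 8 4 4 4 0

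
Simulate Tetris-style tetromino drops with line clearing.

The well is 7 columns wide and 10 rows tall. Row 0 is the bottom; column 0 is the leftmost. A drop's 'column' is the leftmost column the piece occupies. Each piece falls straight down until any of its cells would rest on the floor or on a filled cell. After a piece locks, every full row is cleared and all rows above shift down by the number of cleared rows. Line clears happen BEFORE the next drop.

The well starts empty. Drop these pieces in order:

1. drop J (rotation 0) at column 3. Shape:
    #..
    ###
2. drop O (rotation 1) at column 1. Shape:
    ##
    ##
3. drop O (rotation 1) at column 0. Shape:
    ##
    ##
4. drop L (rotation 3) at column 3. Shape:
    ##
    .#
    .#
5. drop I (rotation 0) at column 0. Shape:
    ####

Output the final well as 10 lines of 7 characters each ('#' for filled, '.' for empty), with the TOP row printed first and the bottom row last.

Answer: .......
.......
.......
.......
.......
####...
##.##..
##..#..
.####..
.#####.

Derivation:
Drop 1: J rot0 at col 3 lands with bottom-row=0; cleared 0 line(s) (total 0); column heights now [0 0 0 2 1 1 0], max=2
Drop 2: O rot1 at col 1 lands with bottom-row=0; cleared 0 line(s) (total 0); column heights now [0 2 2 2 1 1 0], max=2
Drop 3: O rot1 at col 0 lands with bottom-row=2; cleared 0 line(s) (total 0); column heights now [4 4 2 2 1 1 0], max=4
Drop 4: L rot3 at col 3 lands with bottom-row=1; cleared 0 line(s) (total 0); column heights now [4 4 2 4 4 1 0], max=4
Drop 5: I rot0 at col 0 lands with bottom-row=4; cleared 0 line(s) (total 0); column heights now [5 5 5 5 4 1 0], max=5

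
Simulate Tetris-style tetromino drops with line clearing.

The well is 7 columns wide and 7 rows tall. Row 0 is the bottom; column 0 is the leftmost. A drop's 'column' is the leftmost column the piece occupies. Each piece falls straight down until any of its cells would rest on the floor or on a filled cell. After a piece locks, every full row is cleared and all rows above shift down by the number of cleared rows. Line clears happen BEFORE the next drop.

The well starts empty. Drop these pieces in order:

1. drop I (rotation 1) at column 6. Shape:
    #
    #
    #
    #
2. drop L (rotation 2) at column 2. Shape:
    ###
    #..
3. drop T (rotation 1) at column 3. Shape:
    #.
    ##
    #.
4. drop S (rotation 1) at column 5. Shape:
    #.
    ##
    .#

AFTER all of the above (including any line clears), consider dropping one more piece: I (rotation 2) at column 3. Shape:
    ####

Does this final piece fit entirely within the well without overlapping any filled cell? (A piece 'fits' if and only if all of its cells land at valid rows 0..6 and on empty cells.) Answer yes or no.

Drop 1: I rot1 at col 6 lands with bottom-row=0; cleared 0 line(s) (total 0); column heights now [0 0 0 0 0 0 4], max=4
Drop 2: L rot2 at col 2 lands with bottom-row=0; cleared 0 line(s) (total 0); column heights now [0 0 2 2 2 0 4], max=4
Drop 3: T rot1 at col 3 lands with bottom-row=2; cleared 0 line(s) (total 0); column heights now [0 0 2 5 4 0 4], max=5
Drop 4: S rot1 at col 5 lands with bottom-row=4; cleared 0 line(s) (total 0); column heights now [0 0 2 5 4 7 6], max=7
Test piece I rot2 at col 3 (width 4): heights before test = [0 0 2 5 4 7 6]; fits = False

Answer: no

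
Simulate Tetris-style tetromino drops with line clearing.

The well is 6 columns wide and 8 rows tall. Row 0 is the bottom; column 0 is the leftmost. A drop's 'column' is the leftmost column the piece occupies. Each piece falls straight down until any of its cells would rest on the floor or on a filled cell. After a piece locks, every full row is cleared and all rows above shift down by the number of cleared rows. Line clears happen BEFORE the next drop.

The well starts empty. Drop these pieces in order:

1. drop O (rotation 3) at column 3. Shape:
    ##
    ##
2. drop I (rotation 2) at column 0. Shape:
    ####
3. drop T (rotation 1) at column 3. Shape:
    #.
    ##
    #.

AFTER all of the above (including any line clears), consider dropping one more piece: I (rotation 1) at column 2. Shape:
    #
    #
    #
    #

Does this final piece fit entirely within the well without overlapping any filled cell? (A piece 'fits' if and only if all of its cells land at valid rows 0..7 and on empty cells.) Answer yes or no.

Answer: yes

Derivation:
Drop 1: O rot3 at col 3 lands with bottom-row=0; cleared 0 line(s) (total 0); column heights now [0 0 0 2 2 0], max=2
Drop 2: I rot2 at col 0 lands with bottom-row=2; cleared 0 line(s) (total 0); column heights now [3 3 3 3 2 0], max=3
Drop 3: T rot1 at col 3 lands with bottom-row=3; cleared 0 line(s) (total 0); column heights now [3 3 3 6 5 0], max=6
Test piece I rot1 at col 2 (width 1): heights before test = [3 3 3 6 5 0]; fits = True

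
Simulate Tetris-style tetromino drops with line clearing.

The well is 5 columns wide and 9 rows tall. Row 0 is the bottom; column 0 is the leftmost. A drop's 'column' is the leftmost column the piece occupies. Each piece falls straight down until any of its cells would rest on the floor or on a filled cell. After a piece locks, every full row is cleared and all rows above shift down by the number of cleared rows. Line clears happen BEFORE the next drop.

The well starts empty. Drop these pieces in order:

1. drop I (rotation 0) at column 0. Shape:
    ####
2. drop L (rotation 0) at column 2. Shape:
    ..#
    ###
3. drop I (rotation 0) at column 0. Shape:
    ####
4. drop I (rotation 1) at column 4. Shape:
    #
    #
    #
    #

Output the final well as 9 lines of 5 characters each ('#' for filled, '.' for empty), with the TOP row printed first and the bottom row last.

Drop 1: I rot0 at col 0 lands with bottom-row=0; cleared 0 line(s) (total 0); column heights now [1 1 1 1 0], max=1
Drop 2: L rot0 at col 2 lands with bottom-row=1; cleared 0 line(s) (total 0); column heights now [1 1 2 2 3], max=3
Drop 3: I rot0 at col 0 lands with bottom-row=2; cleared 1 line(s) (total 1); column heights now [1 1 2 2 2], max=2
Drop 4: I rot1 at col 4 lands with bottom-row=2; cleared 0 line(s) (total 1); column heights now [1 1 2 2 6], max=6

Answer: .....
.....
.....
....#
....#
....#
....#
..###
####.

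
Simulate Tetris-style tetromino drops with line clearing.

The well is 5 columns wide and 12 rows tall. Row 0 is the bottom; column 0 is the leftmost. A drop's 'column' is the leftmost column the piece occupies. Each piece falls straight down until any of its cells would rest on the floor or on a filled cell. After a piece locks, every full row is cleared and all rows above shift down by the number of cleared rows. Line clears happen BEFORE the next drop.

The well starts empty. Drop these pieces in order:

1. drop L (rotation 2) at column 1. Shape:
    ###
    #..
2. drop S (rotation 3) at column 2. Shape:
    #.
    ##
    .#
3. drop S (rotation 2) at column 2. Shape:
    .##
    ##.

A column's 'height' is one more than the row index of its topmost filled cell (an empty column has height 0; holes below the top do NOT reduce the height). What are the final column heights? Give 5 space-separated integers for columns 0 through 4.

Drop 1: L rot2 at col 1 lands with bottom-row=0; cleared 0 line(s) (total 0); column heights now [0 2 2 2 0], max=2
Drop 2: S rot3 at col 2 lands with bottom-row=2; cleared 0 line(s) (total 0); column heights now [0 2 5 4 0], max=5
Drop 3: S rot2 at col 2 lands with bottom-row=5; cleared 0 line(s) (total 0); column heights now [0 2 6 7 7], max=7

Answer: 0 2 6 7 7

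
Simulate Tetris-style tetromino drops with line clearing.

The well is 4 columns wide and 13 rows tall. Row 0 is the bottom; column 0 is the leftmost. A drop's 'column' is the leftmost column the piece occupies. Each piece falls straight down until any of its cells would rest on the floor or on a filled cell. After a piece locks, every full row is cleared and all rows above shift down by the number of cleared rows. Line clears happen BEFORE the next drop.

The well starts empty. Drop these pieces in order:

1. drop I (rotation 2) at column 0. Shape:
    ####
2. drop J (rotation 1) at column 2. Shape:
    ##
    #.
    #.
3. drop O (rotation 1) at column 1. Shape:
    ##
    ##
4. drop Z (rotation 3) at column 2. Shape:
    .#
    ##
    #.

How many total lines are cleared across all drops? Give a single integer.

Drop 1: I rot2 at col 0 lands with bottom-row=0; cleared 1 line(s) (total 1); column heights now [0 0 0 0], max=0
Drop 2: J rot1 at col 2 lands with bottom-row=0; cleared 0 line(s) (total 1); column heights now [0 0 3 3], max=3
Drop 3: O rot1 at col 1 lands with bottom-row=3; cleared 0 line(s) (total 1); column heights now [0 5 5 3], max=5
Drop 4: Z rot3 at col 2 lands with bottom-row=5; cleared 0 line(s) (total 1); column heights now [0 5 7 8], max=8

Answer: 1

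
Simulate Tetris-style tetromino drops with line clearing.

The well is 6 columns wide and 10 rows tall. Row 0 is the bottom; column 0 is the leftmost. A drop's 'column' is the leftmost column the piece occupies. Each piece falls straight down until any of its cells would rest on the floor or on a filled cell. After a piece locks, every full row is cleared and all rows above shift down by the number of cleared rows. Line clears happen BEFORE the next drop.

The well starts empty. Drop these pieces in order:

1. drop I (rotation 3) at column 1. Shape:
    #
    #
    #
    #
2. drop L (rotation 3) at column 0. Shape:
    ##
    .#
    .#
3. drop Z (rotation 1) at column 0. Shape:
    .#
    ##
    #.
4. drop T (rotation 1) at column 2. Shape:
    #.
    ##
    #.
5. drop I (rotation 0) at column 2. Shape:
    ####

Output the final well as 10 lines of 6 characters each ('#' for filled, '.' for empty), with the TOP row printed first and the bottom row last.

Answer: .#....
##....
#.....
##....
.#....
.#....
.#####
.##...
.###..
.##...

Derivation:
Drop 1: I rot3 at col 1 lands with bottom-row=0; cleared 0 line(s) (total 0); column heights now [0 4 0 0 0 0], max=4
Drop 2: L rot3 at col 0 lands with bottom-row=4; cleared 0 line(s) (total 0); column heights now [7 7 0 0 0 0], max=7
Drop 3: Z rot1 at col 0 lands with bottom-row=7; cleared 0 line(s) (total 0); column heights now [9 10 0 0 0 0], max=10
Drop 4: T rot1 at col 2 lands with bottom-row=0; cleared 0 line(s) (total 0); column heights now [9 10 3 2 0 0], max=10
Drop 5: I rot0 at col 2 lands with bottom-row=3; cleared 0 line(s) (total 0); column heights now [9 10 4 4 4 4], max=10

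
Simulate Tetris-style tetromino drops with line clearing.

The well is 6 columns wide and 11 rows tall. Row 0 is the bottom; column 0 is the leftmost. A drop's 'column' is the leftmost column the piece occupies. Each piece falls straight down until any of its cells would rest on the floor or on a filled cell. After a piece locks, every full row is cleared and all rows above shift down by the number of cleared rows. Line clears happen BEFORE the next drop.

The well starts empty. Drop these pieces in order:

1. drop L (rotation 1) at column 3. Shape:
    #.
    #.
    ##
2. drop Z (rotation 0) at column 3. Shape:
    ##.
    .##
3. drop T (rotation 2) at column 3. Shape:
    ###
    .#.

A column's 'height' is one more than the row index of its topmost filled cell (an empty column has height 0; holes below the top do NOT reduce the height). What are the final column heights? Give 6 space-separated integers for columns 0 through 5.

Answer: 0 0 0 6 6 6

Derivation:
Drop 1: L rot1 at col 3 lands with bottom-row=0; cleared 0 line(s) (total 0); column heights now [0 0 0 3 1 0], max=3
Drop 2: Z rot0 at col 3 lands with bottom-row=2; cleared 0 line(s) (total 0); column heights now [0 0 0 4 4 3], max=4
Drop 3: T rot2 at col 3 lands with bottom-row=4; cleared 0 line(s) (total 0); column heights now [0 0 0 6 6 6], max=6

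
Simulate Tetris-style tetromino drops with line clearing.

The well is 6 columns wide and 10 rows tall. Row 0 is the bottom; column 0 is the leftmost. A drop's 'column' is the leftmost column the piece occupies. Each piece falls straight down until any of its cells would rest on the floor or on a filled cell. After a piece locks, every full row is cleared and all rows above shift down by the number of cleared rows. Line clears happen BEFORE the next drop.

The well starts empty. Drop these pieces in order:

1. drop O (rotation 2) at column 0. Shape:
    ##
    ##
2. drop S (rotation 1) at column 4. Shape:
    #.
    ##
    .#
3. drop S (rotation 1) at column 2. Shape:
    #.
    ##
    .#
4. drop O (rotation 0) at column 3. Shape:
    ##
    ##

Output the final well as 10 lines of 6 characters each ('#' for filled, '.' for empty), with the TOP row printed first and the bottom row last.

Drop 1: O rot2 at col 0 lands with bottom-row=0; cleared 0 line(s) (total 0); column heights now [2 2 0 0 0 0], max=2
Drop 2: S rot1 at col 4 lands with bottom-row=0; cleared 0 line(s) (total 0); column heights now [2 2 0 0 3 2], max=3
Drop 3: S rot1 at col 2 lands with bottom-row=0; cleared 1 line(s) (total 1); column heights now [1 1 2 1 2 1], max=2
Drop 4: O rot0 at col 3 lands with bottom-row=2; cleared 0 line(s) (total 1); column heights now [1 1 2 4 4 1], max=4

Answer: ......
......
......
......
......
......
...##.
...##.
..#.#.
##.#.#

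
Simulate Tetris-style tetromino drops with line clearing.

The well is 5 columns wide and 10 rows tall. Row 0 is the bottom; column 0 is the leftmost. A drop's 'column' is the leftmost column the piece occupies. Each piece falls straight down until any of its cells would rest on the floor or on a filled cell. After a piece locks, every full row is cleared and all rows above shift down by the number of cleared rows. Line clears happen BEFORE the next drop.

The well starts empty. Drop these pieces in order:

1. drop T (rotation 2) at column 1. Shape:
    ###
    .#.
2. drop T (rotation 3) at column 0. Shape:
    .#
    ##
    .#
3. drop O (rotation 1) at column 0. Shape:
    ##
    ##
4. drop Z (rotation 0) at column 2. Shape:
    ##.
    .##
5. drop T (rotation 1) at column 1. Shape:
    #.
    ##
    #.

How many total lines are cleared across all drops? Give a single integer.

Drop 1: T rot2 at col 1 lands with bottom-row=0; cleared 0 line(s) (total 0); column heights now [0 2 2 2 0], max=2
Drop 2: T rot3 at col 0 lands with bottom-row=2; cleared 0 line(s) (total 0); column heights now [4 5 2 2 0], max=5
Drop 3: O rot1 at col 0 lands with bottom-row=5; cleared 0 line(s) (total 0); column heights now [7 7 2 2 0], max=7
Drop 4: Z rot0 at col 2 lands with bottom-row=2; cleared 0 line(s) (total 0); column heights now [7 7 4 4 3], max=7
Drop 5: T rot1 at col 1 lands with bottom-row=7; cleared 0 line(s) (total 0); column heights now [7 10 9 4 3], max=10

Answer: 0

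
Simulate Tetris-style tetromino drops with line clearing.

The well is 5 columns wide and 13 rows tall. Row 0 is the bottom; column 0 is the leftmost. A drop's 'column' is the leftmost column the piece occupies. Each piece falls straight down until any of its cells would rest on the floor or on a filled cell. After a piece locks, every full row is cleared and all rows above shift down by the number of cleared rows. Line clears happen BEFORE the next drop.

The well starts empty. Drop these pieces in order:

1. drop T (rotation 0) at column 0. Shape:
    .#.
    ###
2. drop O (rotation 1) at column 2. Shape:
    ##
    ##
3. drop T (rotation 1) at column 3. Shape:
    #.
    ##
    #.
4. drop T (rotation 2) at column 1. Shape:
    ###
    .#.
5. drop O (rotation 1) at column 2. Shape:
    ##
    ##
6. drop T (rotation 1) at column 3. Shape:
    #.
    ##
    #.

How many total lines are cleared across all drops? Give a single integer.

Drop 1: T rot0 at col 0 lands with bottom-row=0; cleared 0 line(s) (total 0); column heights now [1 2 1 0 0], max=2
Drop 2: O rot1 at col 2 lands with bottom-row=1; cleared 0 line(s) (total 0); column heights now [1 2 3 3 0], max=3
Drop 3: T rot1 at col 3 lands with bottom-row=3; cleared 0 line(s) (total 0); column heights now [1 2 3 6 5], max=6
Drop 4: T rot2 at col 1 lands with bottom-row=5; cleared 0 line(s) (total 0); column heights now [1 7 7 7 5], max=7
Drop 5: O rot1 at col 2 lands with bottom-row=7; cleared 0 line(s) (total 0); column heights now [1 7 9 9 5], max=9
Drop 6: T rot1 at col 3 lands with bottom-row=9; cleared 0 line(s) (total 0); column heights now [1 7 9 12 11], max=12

Answer: 0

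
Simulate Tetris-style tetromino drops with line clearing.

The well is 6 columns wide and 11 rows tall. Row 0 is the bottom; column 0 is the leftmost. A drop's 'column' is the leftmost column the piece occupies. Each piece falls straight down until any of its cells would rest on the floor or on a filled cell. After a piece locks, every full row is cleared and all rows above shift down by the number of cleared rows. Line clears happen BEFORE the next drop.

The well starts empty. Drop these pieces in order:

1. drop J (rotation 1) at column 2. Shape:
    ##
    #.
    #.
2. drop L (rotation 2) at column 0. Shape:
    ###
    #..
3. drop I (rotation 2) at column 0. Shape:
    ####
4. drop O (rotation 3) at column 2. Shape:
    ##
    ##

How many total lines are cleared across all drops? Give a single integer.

Answer: 0

Derivation:
Drop 1: J rot1 at col 2 lands with bottom-row=0; cleared 0 line(s) (total 0); column heights now [0 0 3 3 0 0], max=3
Drop 2: L rot2 at col 0 lands with bottom-row=2; cleared 0 line(s) (total 0); column heights now [4 4 4 3 0 0], max=4
Drop 3: I rot2 at col 0 lands with bottom-row=4; cleared 0 line(s) (total 0); column heights now [5 5 5 5 0 0], max=5
Drop 4: O rot3 at col 2 lands with bottom-row=5; cleared 0 line(s) (total 0); column heights now [5 5 7 7 0 0], max=7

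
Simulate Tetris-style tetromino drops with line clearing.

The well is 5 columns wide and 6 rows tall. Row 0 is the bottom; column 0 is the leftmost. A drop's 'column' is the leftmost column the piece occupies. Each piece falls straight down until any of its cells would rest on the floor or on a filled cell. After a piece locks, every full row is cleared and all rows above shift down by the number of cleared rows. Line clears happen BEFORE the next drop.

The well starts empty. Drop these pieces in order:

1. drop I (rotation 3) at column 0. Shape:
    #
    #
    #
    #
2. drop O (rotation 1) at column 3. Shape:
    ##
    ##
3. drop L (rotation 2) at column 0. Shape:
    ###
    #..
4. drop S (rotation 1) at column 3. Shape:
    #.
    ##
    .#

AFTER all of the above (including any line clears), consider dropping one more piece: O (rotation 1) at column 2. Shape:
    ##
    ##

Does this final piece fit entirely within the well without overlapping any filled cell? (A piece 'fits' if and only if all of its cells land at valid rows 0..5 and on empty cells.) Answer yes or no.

Drop 1: I rot3 at col 0 lands with bottom-row=0; cleared 0 line(s) (total 0); column heights now [4 0 0 0 0], max=4
Drop 2: O rot1 at col 3 lands with bottom-row=0; cleared 0 line(s) (total 0); column heights now [4 0 0 2 2], max=4
Drop 3: L rot2 at col 0 lands with bottom-row=4; cleared 0 line(s) (total 0); column heights now [6 6 6 2 2], max=6
Drop 4: S rot1 at col 3 lands with bottom-row=2; cleared 0 line(s) (total 0); column heights now [6 6 6 5 4], max=6
Test piece O rot1 at col 2 (width 2): heights before test = [6 6 6 5 4]; fits = False

Answer: no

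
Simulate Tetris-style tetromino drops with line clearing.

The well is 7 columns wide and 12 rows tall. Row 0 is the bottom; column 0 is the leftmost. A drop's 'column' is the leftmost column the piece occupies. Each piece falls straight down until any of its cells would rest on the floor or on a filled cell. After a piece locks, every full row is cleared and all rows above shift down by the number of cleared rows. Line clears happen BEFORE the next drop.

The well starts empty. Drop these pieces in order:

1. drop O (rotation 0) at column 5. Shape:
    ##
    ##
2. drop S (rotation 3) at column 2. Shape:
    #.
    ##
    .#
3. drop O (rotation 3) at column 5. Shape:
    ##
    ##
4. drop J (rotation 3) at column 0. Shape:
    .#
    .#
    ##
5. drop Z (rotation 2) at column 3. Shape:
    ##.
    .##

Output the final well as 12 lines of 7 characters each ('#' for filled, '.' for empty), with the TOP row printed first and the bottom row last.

Answer: .......
.......
.......
.......
.......
.......
...##..
....##.
.....##
.##..##
.###.##
##.#.##

Derivation:
Drop 1: O rot0 at col 5 lands with bottom-row=0; cleared 0 line(s) (total 0); column heights now [0 0 0 0 0 2 2], max=2
Drop 2: S rot3 at col 2 lands with bottom-row=0; cleared 0 line(s) (total 0); column heights now [0 0 3 2 0 2 2], max=3
Drop 3: O rot3 at col 5 lands with bottom-row=2; cleared 0 line(s) (total 0); column heights now [0 0 3 2 0 4 4], max=4
Drop 4: J rot3 at col 0 lands with bottom-row=0; cleared 0 line(s) (total 0); column heights now [1 3 3 2 0 4 4], max=4
Drop 5: Z rot2 at col 3 lands with bottom-row=4; cleared 0 line(s) (total 0); column heights now [1 3 3 6 6 5 4], max=6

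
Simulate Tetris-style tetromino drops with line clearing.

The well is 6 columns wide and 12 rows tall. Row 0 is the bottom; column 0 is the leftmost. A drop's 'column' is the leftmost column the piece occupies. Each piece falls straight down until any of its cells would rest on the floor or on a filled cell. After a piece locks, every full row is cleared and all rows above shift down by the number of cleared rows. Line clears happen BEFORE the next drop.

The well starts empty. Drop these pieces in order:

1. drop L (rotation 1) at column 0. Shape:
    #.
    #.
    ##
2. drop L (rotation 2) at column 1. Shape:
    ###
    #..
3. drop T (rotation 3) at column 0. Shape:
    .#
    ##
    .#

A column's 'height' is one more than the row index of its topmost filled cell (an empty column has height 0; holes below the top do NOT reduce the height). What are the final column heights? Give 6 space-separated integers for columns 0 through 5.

Answer: 5 6 3 3 0 0

Derivation:
Drop 1: L rot1 at col 0 lands with bottom-row=0; cleared 0 line(s) (total 0); column heights now [3 1 0 0 0 0], max=3
Drop 2: L rot2 at col 1 lands with bottom-row=1; cleared 0 line(s) (total 0); column heights now [3 3 3 3 0 0], max=3
Drop 3: T rot3 at col 0 lands with bottom-row=3; cleared 0 line(s) (total 0); column heights now [5 6 3 3 0 0], max=6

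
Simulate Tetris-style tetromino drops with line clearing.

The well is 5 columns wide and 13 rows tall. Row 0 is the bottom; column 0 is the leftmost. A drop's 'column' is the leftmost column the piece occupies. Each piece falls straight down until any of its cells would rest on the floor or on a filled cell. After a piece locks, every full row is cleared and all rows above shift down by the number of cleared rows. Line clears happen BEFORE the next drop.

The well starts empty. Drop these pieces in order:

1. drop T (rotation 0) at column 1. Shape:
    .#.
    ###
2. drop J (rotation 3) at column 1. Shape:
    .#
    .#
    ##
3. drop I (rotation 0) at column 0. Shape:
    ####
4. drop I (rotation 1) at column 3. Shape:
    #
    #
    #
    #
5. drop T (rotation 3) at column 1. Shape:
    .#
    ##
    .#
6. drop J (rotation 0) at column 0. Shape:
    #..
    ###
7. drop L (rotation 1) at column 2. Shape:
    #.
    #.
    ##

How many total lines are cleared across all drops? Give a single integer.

Answer: 0

Derivation:
Drop 1: T rot0 at col 1 lands with bottom-row=0; cleared 0 line(s) (total 0); column heights now [0 1 2 1 0], max=2
Drop 2: J rot3 at col 1 lands with bottom-row=2; cleared 0 line(s) (total 0); column heights now [0 3 5 1 0], max=5
Drop 3: I rot0 at col 0 lands with bottom-row=5; cleared 0 line(s) (total 0); column heights now [6 6 6 6 0], max=6
Drop 4: I rot1 at col 3 lands with bottom-row=6; cleared 0 line(s) (total 0); column heights now [6 6 6 10 0], max=10
Drop 5: T rot3 at col 1 lands with bottom-row=6; cleared 0 line(s) (total 0); column heights now [6 8 9 10 0], max=10
Drop 6: J rot0 at col 0 lands with bottom-row=9; cleared 0 line(s) (total 0); column heights now [11 10 10 10 0], max=11
Drop 7: L rot1 at col 2 lands with bottom-row=10; cleared 0 line(s) (total 0); column heights now [11 10 13 11 0], max=13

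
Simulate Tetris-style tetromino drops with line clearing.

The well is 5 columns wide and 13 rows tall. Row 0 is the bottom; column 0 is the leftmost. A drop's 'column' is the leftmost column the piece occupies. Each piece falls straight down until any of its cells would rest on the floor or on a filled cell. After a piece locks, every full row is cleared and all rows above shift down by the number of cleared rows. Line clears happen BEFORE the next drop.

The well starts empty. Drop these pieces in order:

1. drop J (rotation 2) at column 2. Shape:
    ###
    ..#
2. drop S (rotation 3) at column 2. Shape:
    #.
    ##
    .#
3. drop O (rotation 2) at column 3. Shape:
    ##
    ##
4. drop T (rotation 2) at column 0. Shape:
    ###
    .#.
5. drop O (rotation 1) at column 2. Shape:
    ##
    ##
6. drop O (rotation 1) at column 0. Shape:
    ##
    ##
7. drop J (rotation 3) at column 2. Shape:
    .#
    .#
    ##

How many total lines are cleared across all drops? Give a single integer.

Drop 1: J rot2 at col 2 lands with bottom-row=0; cleared 0 line(s) (total 0); column heights now [0 0 2 2 2], max=2
Drop 2: S rot3 at col 2 lands with bottom-row=2; cleared 0 line(s) (total 0); column heights now [0 0 5 4 2], max=5
Drop 3: O rot2 at col 3 lands with bottom-row=4; cleared 0 line(s) (total 0); column heights now [0 0 5 6 6], max=6
Drop 4: T rot2 at col 0 lands with bottom-row=4; cleared 1 line(s) (total 1); column heights now [0 5 5 5 5], max=5
Drop 5: O rot1 at col 2 lands with bottom-row=5; cleared 0 line(s) (total 1); column heights now [0 5 7 7 5], max=7
Drop 6: O rot1 at col 0 lands with bottom-row=5; cleared 0 line(s) (total 1); column heights now [7 7 7 7 5], max=7
Drop 7: J rot3 at col 2 lands with bottom-row=7; cleared 0 line(s) (total 1); column heights now [7 7 8 10 5], max=10

Answer: 1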